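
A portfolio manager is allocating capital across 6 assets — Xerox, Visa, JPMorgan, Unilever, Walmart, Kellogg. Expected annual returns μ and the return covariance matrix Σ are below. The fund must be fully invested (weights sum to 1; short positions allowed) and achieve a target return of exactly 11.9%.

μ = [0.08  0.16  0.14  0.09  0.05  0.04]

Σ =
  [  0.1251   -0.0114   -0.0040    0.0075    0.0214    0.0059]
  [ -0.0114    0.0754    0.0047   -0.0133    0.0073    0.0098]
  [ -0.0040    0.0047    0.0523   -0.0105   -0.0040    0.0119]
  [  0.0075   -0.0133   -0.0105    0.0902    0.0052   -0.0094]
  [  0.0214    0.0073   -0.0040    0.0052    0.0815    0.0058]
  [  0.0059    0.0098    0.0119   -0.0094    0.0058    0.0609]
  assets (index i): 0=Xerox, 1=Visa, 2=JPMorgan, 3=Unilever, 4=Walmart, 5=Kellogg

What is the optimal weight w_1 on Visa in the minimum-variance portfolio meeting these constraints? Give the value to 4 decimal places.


p=Σ⁻¹μ = [0.8159  2.3393  2.8980  1.5834  0.2411  -0.1435]
q=Σ⁻¹𝟙 = [6.9550  13.5376  19.6096  15.4831  8.3997  11.3262]
a=μᵀp=0.994110  b=𝟙ᵀp=7.734265  c=𝟙ᵀq=75.311135  D=ac−b²=15.048700
λ₁=(c·0.119−b)/D = (75.311135·0.119−7.734265)/15.048700 = 0.081586
λ₂=(a−b·0.119)/D = (0.994110−7.734265·0.119)/15.048700 = 0.004900
w* = 0.081586·p + 0.004900·q:
  w_0 = 0.081586·0.8159 + 0.004900·6.9550 = 0.1006  (Xerox)
  w_1 = 0.081586·2.3393 + 0.004900·13.5376 = 0.2572  (Visa)
  w_2 = 0.081586·2.8980 + 0.004900·19.6096 = 0.3325  (JPMorgan)
  w_3 = 0.081586·1.5834 + 0.004900·15.4831 = 0.2050  (Unilever)
  w_4 = 0.081586·0.2411 + 0.004900·8.3997 = 0.0608  (Walmart)
  w_5 = 0.081586·-0.1435 + 0.004900·11.3262 = 0.0438  (Kellogg)
Σw_i=1.0000  μᵀw=0.1190
σ²=wᵀΣw=λ₁·μ_p+λ₂ = 0.081586·0.119 + 0.004900 = 0.014608 ≈ 0.0146

0.2572


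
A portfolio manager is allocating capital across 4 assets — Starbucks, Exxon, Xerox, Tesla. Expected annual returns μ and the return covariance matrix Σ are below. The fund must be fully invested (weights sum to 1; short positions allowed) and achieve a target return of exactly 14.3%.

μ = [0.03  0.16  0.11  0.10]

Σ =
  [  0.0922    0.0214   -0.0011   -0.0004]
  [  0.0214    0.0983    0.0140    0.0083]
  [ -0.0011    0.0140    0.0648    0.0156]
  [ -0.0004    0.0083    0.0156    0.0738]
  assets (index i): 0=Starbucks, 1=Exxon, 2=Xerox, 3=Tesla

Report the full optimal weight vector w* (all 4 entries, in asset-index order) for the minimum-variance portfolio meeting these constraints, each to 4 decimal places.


-0.1232  0.5162  0.3407  0.2662

x=Σ⁻¹μ = [0.0243  1.3751  1.1715  0.9529]
y=Σ⁻¹𝟙 = [9.7640  5.4689  11.8949  10.4736]
a=μᵀx=0.444890  b=𝟙ᵀx=3.523740  c=𝟙ᵀy=37.601370  D=ac−b²=4.311740
λ₁=(c·0.143−b)/D = (37.601370·0.143−3.523740)/4.311740 = 0.429816
λ₂=(a−b·0.143)/D = (0.444890−3.523740·0.143)/4.311740 = -0.013685
w* = 0.429816·x + -0.013685·y:
  w_0 = 0.429816·0.0243 + -0.013685·9.7640 = -0.1232  (Starbucks)
  w_1 = 0.429816·1.3751 + -0.013685·5.4689 = 0.5162  (Exxon)
  w_2 = 0.429816·1.1715 + -0.013685·11.8949 = 0.3407  (Xerox)
  w_3 = 0.429816·0.9529 + -0.013685·10.4736 = 0.2662  (Tesla)
Σw_i=1.0000  μᵀw=0.1430
σ²=wᵀΣw=λ₁·μ_p+λ₂ = 0.429816·0.143 + -0.013685 = 0.047779 ≈ 0.0478


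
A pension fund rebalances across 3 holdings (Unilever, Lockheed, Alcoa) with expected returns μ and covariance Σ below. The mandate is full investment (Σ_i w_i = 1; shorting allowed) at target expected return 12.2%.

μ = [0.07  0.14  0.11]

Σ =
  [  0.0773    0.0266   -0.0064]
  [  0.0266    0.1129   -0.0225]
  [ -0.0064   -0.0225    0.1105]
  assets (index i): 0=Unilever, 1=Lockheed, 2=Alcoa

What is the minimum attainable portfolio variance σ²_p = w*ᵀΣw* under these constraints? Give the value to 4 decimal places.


0.0406

p=Σ⁻¹μ = [0.5413  1.3728  1.3064]
q=Σ⁻¹𝟙 = [10.9379  8.5574  11.4257]
a=μᵀp=0.373790  b=𝟙ᵀp=3.220520  c=𝟙ᵀq=30.921023  D=ac−b²=1.186231
λ₁=(c·0.122−b)/D = (30.921023·0.122−3.220520)/1.186231 = 0.465208
λ₂=(a−b·0.122)/D = (0.373790−3.220520·0.122)/1.186231 = -0.016112
w* = 0.465208·p + -0.016112·q:
  w_0 = 0.465208·0.5413 + -0.016112·10.9379 = 0.0756  (Unilever)
  w_1 = 0.465208·1.3728 + -0.016112·8.5574 = 0.5008  (Lockheed)
  w_2 = 0.465208·1.3064 + -0.016112·11.4257 = 0.4236  (Alcoa)
Σw_i=1.0000  μᵀw=0.1220
σ²=wᵀΣw=λ₁·μ_p+λ₂ = 0.465208·0.122 + -0.016112 = 0.040643 ≈ 0.0406


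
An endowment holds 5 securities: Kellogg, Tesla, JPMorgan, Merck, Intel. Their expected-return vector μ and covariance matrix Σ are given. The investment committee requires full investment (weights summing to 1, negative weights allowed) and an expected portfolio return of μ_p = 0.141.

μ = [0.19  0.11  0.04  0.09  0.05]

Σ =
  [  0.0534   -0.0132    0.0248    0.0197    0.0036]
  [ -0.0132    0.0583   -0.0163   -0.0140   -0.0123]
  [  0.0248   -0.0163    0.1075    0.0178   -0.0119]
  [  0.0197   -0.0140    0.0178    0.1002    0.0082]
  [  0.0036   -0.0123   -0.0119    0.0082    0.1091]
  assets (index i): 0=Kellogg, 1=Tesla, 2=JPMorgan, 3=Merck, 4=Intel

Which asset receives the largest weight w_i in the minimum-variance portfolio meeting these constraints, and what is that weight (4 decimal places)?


p=Σ⁻¹μ = [4.1536  3.0330  -0.1379  0.4798  0.6121]
q=Σ⁻¹𝟙 = [17.5612  28.2612  9.6044  7.7685  12.2363]
a=μᵀp=1.191078  b=𝟙ᵀp=8.140512  c=𝟙ᵀq=75.431567  D=ac−b²=23.576931
λ₁=(c·0.141−b)/D = (75.431567·0.141−8.140512)/23.576931 = 0.105838
λ₂=(a−b·0.141)/D = (1.191078−8.140512·0.141)/23.576931 = 0.001835
w* = 0.105838·p + 0.001835·q:
  w_0 = 0.105838·4.1536 + 0.001835·17.5612 = 0.4718  (Kellogg)
  w_1 = 0.105838·3.0330 + 0.001835·28.2612 = 0.3729  (Tesla)
  w_2 = 0.105838·-0.1379 + 0.001835·9.6044 = 0.0030  (JPMorgan)
  w_3 = 0.105838·0.4798 + 0.001835·7.7685 = 0.0650  (Merck)
  w_4 = 0.105838·0.6121 + 0.001835·12.2363 = 0.0872  (Intel)
Σw_i=1.0000  μᵀw=0.1410
σ²=wᵀΣw=λ₁·μ_p+λ₂ = 0.105838·0.141 + 0.001835 = 0.016758 ≈ 0.0168

Kellogg (0.4718)


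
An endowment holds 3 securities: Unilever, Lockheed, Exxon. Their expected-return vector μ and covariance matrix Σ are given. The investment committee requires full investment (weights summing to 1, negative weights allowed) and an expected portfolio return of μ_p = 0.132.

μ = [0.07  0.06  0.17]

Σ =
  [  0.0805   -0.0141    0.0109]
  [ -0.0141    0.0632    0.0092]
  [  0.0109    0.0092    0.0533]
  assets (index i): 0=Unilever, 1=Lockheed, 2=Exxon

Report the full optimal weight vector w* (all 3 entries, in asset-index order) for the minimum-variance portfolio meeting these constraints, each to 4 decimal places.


p=Σ⁻¹μ = [0.5826  0.6487  2.9584]
q=Σ⁻¹𝟙 = [13.6271  16.9638  13.0469]
a=μᵀp=0.582629  b=𝟙ᵀp=4.189689  c=𝟙ᵀq=43.637703  D=ac−b²=7.871095
λ₁=(c·0.132−b)/D = (43.637703·0.132−4.189689)/7.871095 = 0.199526
λ₂=(a−b·0.132)/D = (0.582629−4.189689·0.132)/7.871095 = 0.003759
w* = 0.199526·p + 0.003759·q:
  w_0 = 0.199526·0.5826 + 0.003759·13.6271 = 0.1675  (Unilever)
  w_1 = 0.199526·0.6487 + 0.003759·16.9638 = 0.1932  (Lockheed)
  w_2 = 0.199526·2.9584 + 0.003759·13.0469 = 0.6393  (Exxon)
Σw_i=1.0000  μᵀw=0.1320
σ²=wᵀΣw=λ₁·μ_p+λ₂ = 0.199526·0.132 + 0.003759 = 0.030097 ≈ 0.0301

0.1675  0.1932  0.6393


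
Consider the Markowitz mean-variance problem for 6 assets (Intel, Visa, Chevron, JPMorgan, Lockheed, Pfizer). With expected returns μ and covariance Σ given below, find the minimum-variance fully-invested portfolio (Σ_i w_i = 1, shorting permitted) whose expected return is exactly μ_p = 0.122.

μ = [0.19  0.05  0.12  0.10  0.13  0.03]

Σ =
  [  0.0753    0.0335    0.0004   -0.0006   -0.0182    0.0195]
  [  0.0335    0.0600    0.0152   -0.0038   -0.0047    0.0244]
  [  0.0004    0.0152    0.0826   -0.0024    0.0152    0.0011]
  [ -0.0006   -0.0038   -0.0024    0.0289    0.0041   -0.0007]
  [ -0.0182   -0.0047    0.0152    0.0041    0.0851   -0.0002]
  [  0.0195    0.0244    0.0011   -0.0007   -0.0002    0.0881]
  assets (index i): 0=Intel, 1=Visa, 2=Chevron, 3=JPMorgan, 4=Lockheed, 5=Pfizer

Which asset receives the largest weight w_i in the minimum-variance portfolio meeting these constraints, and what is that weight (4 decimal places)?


JPMorgan (0.4114)

g=Σ⁻¹μ = [3.4863  -1.0697  1.3961  3.2484  1.8080  -0.1224]
h=Σ⁻¹𝟙 = [10.5486  8.7680  9.3286  35.3326  11.1385  6.7771]
a=μᵀg=1.332645  b=𝟙ᵀg=8.746649  c=𝟙ᵀh=81.893467  D=ac−b²=32.631096
λ₁=(c·0.122−b)/D = (81.893467·0.122−8.746649)/32.631096 = 0.038134
λ₂=(a−b·0.122)/D = (1.332645−8.746649·0.122)/32.631096 = 0.008138
w* = 0.038134·g + 0.008138·h:
  w_0 = 0.038134·3.4863 + 0.008138·10.5486 = 0.2188  (Intel)
  w_1 = 0.038134·-1.0697 + 0.008138·8.7680 = 0.0306  (Visa)
  w_2 = 0.038134·1.3961 + 0.008138·9.3286 = 0.1292  (Chevron)
  w_3 = 0.038134·3.2484 + 0.008138·35.3326 = 0.4114  (JPMorgan)
  w_4 = 0.038134·1.8080 + 0.008138·11.1385 = 0.1596  (Lockheed)
  w_5 = 0.038134·-0.1224 + 0.008138·6.7771 = 0.0505  (Pfizer)
Σw_i=1.0000  μᵀw=0.1220
σ²=wᵀΣw=λ₁·μ_p+λ₂ = 0.038134·0.122 + 0.008138 = 0.012790 ≈ 0.0128


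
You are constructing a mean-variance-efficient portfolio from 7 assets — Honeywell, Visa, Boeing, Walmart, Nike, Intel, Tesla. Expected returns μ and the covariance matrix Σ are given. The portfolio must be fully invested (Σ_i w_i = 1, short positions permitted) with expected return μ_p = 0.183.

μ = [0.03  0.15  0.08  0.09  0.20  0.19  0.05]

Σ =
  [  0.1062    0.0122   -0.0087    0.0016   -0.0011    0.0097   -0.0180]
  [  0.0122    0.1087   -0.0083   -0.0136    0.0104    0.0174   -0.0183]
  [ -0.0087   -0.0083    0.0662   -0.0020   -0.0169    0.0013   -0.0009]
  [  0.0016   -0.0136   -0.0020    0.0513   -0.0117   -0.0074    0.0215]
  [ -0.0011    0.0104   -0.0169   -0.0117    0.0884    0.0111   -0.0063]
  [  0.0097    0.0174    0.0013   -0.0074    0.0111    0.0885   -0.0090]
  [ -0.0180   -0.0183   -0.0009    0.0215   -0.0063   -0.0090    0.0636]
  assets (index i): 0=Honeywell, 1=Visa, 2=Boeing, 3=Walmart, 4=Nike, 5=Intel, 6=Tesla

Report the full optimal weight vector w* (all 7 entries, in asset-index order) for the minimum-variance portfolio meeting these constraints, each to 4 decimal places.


u=Σ⁻¹μ = [0.2737  1.4657  2.1797  2.7081  2.7111  1.7767  0.9207]
v=Σ⁻¹𝟙 = [12.2341  12.3398  23.4340  20.5348  17.4840  8.6529  19.0825]
a=μᵀu=1.572010  b=𝟙ᵀu=12.035827  c=𝟙ᵀv=113.762157  D=ac−b²=33.974122
λ₁=(c·0.183−b)/D = (113.762157·0.183−12.035827)/33.974122 = 0.258510
λ₂=(a−b·0.183)/D = (1.572010−12.035827·0.183)/33.974122 = -0.018560
w* = 0.258510·u + -0.018560·v:
  w_0 = 0.258510·0.2737 + -0.018560·12.2341 = -0.1563  (Honeywell)
  w_1 = 0.258510·1.4657 + -0.018560·12.3398 = 0.1499  (Visa)
  w_2 = 0.258510·2.1797 + -0.018560·23.4340 = 0.1286  (Boeing)
  w_3 = 0.258510·2.7081 + -0.018560·20.5348 = 0.3190  (Walmart)
  w_4 = 0.258510·2.7111 + -0.018560·17.4840 = 0.3763  (Nike)
  w_5 = 0.258510·1.7767 + -0.018560·8.6529 = 0.2987  (Intel)
  w_6 = 0.258510·0.9207 + -0.018560·19.0825 = -0.1162  (Tesla)
Σw_i=1.0000  μᵀw=0.1830
σ²=wᵀΣw=λ₁·μ_p+λ₂ = 0.258510·0.183 + -0.018560 = 0.028748 ≈ 0.0287

-0.1563  0.1499  0.1286  0.3190  0.3763  0.2987  -0.1162


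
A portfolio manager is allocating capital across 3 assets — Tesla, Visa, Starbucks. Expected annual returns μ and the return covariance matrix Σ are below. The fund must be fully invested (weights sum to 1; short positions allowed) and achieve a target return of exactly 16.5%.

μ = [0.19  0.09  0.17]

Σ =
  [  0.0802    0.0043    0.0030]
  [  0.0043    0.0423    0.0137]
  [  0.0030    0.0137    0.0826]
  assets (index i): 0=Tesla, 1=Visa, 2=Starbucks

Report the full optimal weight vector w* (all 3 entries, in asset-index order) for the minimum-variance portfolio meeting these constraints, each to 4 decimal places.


0.4592  0.1773  0.3635

p=Σ⁻¹μ = [2.2320  1.3320  1.7561]
q=Σ⁻¹𝟙 = [11.0930  19.7853  8.4221]
a=μᵀp=0.842495  b=𝟙ᵀp=5.320094  c=𝟙ᵀq=39.300338  D=ac−b²=4.806951
λ₁=(c·0.165−b)/D = (39.300338·0.165−5.320094)/4.806951 = 0.242245
λ₂=(a−b·0.165)/D = (0.842495−5.320094·0.165)/4.806951 = -0.007348
w* = 0.242245·p + -0.007348·q:
  w_0 = 0.242245·2.2320 + -0.007348·11.0930 = 0.4592  (Tesla)
  w_1 = 0.242245·1.3320 + -0.007348·19.7853 = 0.1773  (Visa)
  w_2 = 0.242245·1.7561 + -0.007348·8.4221 = 0.3635  (Starbucks)
Σw_i=1.0000  μᵀw=0.1650
σ²=wᵀΣw=λ₁·μ_p+λ₂ = 0.242245·0.165 + -0.007348 = 0.032623 ≈ 0.0326


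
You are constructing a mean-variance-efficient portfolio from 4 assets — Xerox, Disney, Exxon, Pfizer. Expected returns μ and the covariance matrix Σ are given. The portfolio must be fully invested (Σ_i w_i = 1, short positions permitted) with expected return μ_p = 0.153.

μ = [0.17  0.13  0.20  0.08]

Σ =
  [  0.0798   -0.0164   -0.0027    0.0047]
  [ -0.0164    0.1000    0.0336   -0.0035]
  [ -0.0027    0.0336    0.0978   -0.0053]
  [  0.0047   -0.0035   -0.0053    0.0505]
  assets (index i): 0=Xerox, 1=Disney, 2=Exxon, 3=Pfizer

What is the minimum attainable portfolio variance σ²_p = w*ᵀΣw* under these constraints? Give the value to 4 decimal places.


u=Σ⁻¹μ = [2.3276  1.1311  1.8093  1.6358]
v=Σ⁻¹𝟙 = [13.7218  10.2026  8.1874  20.0913]
a=μᵀu=1.035465  b=𝟙ᵀu=6.903823  c=𝟙ᵀv=52.203068  D=ac−b²=6.391658
λ₁=(c·0.153−b)/D = (52.203068·0.153−6.903823)/6.391658 = 0.169478
λ₂=(a−b·0.153)/D = (1.035465−6.903823·0.153)/6.391658 = -0.003257
w* = 0.169478·u + -0.003257·v:
  w_0 = 0.169478·2.3276 + -0.003257·13.7218 = 0.3498  (Xerox)
  w_1 = 0.169478·1.1311 + -0.003257·10.2026 = 0.1585  (Disney)
  w_2 = 0.169478·1.8093 + -0.003257·8.1874 = 0.2800  (Exxon)
  w_3 = 0.169478·1.6358 + -0.003257·20.0913 = 0.2118  (Pfizer)
Σw_i=1.0000  μᵀw=0.1530
σ²=wᵀΣw=λ₁·μ_p+λ₂ = 0.169478·0.153 + -0.003257 = 0.022673 ≈ 0.0227

0.0227


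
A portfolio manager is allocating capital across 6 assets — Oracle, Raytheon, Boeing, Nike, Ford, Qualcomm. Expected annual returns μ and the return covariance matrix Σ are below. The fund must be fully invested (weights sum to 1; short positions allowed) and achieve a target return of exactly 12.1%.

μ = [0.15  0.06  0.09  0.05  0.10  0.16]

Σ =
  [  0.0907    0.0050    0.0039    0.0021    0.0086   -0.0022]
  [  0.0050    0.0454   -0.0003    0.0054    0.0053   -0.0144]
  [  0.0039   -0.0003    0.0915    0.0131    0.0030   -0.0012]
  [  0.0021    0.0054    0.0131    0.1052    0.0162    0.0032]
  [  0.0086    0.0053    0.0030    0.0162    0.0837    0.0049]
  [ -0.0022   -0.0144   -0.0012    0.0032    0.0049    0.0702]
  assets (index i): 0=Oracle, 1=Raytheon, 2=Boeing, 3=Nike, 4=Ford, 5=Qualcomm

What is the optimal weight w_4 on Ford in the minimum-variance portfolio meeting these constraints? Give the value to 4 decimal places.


0.0924

u=Σ⁻¹μ = [1.5035  1.9252  0.9320  0.0378  0.7204  2.6852]
v=Σ⁻¹𝟙 = [8.8677  25.8105  9.9290  5.1144  6.9280  19.2704]
a=μᵀu=0.928486  b=𝟙ᵀu=7.804177  c=𝟙ᵀv=75.919986  D=ac−b²=9.585503
λ₁=(c·0.121−b)/D = (75.919986·0.121−7.804177)/9.585503 = 0.144191
λ₂=(a−b·0.121)/D = (0.928486−7.804177·0.121)/9.585503 = -0.001650
w* = 0.144191·u + -0.001650·v:
  w_0 = 0.144191·1.5035 + -0.001650·8.8677 = 0.2022  (Oracle)
  w_1 = 0.144191·1.9252 + -0.001650·25.8105 = 0.2350  (Raytheon)
  w_2 = 0.144191·0.9320 + -0.001650·9.9290 = 0.1180  (Boeing)
  w_3 = 0.144191·0.0378 + -0.001650·5.1144 = -0.0030  (Nike)
  w_4 = 0.144191·0.7204 + -0.001650·6.9280 = 0.0924  (Ford)
  w_5 = 0.144191·2.6852 + -0.001650·19.2704 = 0.3554  (Qualcomm)
Σw_i=1.0000  μᵀw=0.1210
σ²=wᵀΣw=λ₁·μ_p+λ₂ = 0.144191·0.121 + -0.001650 = 0.015797 ≈ 0.0158


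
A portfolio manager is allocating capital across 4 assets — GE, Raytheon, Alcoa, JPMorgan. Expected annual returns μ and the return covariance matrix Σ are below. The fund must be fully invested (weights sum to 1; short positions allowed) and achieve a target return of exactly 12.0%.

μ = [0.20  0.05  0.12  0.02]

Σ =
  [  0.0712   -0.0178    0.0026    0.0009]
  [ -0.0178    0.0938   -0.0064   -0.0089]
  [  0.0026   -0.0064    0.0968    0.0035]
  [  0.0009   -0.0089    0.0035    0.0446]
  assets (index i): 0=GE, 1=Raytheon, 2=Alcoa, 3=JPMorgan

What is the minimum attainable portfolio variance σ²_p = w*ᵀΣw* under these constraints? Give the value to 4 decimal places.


0.0179

u=Σ⁻¹μ = [3.0701  1.2502  1.2203  0.5402]
v=Σ⁻¹𝟙 = [17.6233  17.0349  10.0914  24.6733]
a=μᵀu=0.833780  b=𝟙ᵀu=6.080832  c=𝟙ᵀv=69.422851  D=ac−b²=20.906901
λ₁=(c·0.120−b)/D = (69.422851·0.120−6.080832)/20.906901 = 0.107616
λ₂=(a−b·0.120)/D = (0.833780−6.080832·0.120)/20.906901 = 0.004978
w* = 0.107616·u + 0.004978·v:
  w_0 = 0.107616·3.0701 + 0.004978·17.6233 = 0.4181  (GE)
  w_1 = 0.107616·1.2502 + 0.004978·17.0349 = 0.2193  (Raytheon)
  w_2 = 0.107616·1.2203 + 0.004978·10.0914 = 0.1816  (Alcoa)
  w_3 = 0.107616·0.5402 + 0.004978·24.6733 = 0.1810  (JPMorgan)
Σw_i=1.0000  μᵀw=0.1200
σ²=wᵀΣw=λ₁·μ_p+λ₂ = 0.107616·0.120 + 0.004978 = 0.017892 ≈ 0.0179


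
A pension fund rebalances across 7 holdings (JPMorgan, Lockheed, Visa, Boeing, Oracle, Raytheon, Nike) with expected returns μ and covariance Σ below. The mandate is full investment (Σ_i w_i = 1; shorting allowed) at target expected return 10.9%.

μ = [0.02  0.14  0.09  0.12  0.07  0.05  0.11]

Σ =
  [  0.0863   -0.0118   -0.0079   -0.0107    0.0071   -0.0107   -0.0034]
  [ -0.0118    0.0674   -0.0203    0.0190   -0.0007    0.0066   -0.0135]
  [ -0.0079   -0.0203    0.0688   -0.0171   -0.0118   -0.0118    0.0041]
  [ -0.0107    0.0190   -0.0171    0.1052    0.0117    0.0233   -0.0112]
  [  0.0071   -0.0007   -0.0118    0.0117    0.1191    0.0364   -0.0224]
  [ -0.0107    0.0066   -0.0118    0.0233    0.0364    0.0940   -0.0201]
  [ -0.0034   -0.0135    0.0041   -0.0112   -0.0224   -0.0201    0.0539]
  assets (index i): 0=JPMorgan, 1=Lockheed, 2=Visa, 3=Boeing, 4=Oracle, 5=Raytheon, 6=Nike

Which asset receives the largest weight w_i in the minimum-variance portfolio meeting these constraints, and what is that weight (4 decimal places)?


g=Σ⁻¹μ = [1.2958  3.5429  2.9186  1.1937  1.1589  0.8743  3.8436]
h=Σ⁻¹𝟙 = [22.6450  31.6063  31.5245  10.4672  11.6561  16.0818  38.5158]
a=μᵀg=1.475471  b=𝟙ᵀg=14.827804  c=𝟙ᵀh=162.496721  D=ac−b²=19.895477
λ₁=(c·0.109−b)/D = (162.496721·0.109−14.827804)/19.895477 = 0.144975
λ₂=(a−b·0.109)/D = (1.475471−14.827804·0.109)/19.895477 = -0.007075
w* = 0.144975·g + -0.007075·h:
  w_0 = 0.144975·1.2958 + -0.007075·22.6450 = 0.0277  (JPMorgan)
  w_1 = 0.144975·3.5429 + -0.007075·31.6063 = 0.2900  (Lockheed)
  w_2 = 0.144975·2.9186 + -0.007075·31.5245 = 0.2001  (Visa)
  w_3 = 0.144975·1.1937 + -0.007075·10.4672 = 0.0990  (Boeing)
  w_4 = 0.144975·1.1589 + -0.007075·11.6561 = 0.0855  (Oracle)
  w_5 = 0.144975·0.8743 + -0.007075·16.0818 = 0.0130  (Raytheon)
  w_6 = 0.144975·3.8436 + -0.007075·38.5158 = 0.2847  (Nike)
Σw_i=1.0000  μᵀw=0.1090
σ²=wᵀΣw=λ₁·μ_p+λ₂ = 0.144975·0.109 + -0.007075 = 0.008727 ≈ 0.0087

Lockheed (0.2900)


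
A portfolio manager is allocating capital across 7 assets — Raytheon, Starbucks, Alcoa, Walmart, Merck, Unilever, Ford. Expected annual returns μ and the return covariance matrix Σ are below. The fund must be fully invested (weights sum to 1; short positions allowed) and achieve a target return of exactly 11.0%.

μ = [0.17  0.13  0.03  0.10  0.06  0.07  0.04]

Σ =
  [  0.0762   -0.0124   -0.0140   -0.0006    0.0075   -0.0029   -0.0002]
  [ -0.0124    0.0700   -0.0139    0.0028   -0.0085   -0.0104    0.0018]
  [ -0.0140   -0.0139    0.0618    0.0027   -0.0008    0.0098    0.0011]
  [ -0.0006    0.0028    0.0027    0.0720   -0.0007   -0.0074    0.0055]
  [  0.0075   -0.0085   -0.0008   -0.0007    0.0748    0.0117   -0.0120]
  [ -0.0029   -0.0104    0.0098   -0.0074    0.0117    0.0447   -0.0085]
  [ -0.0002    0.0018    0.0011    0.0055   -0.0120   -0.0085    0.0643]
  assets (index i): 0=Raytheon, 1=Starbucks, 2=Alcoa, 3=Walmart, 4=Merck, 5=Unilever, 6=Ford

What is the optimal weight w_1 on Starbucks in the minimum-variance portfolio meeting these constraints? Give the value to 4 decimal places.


0.2540

p=Σ⁻¹μ = [3.0229  3.0239  1.4024  1.4318  0.6312  2.3886  0.8339]
q=Σ⁻¹𝟙 = [21.4718  27.1586  21.9896  13.6772  13.4575  27.7096  19.4870]
a=μᵀp=1.330697  b=𝟙ᵀp=12.734832  c=𝟙ᵀq=144.951285  D=ac−b²=30.710335
λ₁=(c·0.110−b)/D = (144.951285·0.110−12.734832)/30.710335 = 0.104519
λ₂=(a−b·0.110)/D = (1.330697−12.734832·0.110)/30.710335 = -0.002284
w* = 0.104519·p + -0.002284·q:
  w_0 = 0.104519·3.0229 + -0.002284·21.4718 = 0.2669  (Raytheon)
  w_1 = 0.104519·3.0239 + -0.002284·27.1586 = 0.2540  (Starbucks)
  w_2 = 0.104519·1.4024 + -0.002284·21.9896 = 0.0964  (Alcoa)
  w_3 = 0.104519·1.4318 + -0.002284·13.6772 = 0.1184  (Walmart)
  w_4 = 0.104519·0.6312 + -0.002284·13.4575 = 0.0352  (Merck)
  w_5 = 0.104519·2.3886 + -0.002284·27.7096 = 0.1864  (Unilever)
  w_6 = 0.104519·0.8339 + -0.002284·19.4870 = 0.0427  (Ford)
Σw_i=1.0000  μᵀw=0.1100
σ²=wᵀΣw=λ₁·μ_p+λ₂ = 0.104519·0.110 + -0.002284 = 0.009213 ≈ 0.0092


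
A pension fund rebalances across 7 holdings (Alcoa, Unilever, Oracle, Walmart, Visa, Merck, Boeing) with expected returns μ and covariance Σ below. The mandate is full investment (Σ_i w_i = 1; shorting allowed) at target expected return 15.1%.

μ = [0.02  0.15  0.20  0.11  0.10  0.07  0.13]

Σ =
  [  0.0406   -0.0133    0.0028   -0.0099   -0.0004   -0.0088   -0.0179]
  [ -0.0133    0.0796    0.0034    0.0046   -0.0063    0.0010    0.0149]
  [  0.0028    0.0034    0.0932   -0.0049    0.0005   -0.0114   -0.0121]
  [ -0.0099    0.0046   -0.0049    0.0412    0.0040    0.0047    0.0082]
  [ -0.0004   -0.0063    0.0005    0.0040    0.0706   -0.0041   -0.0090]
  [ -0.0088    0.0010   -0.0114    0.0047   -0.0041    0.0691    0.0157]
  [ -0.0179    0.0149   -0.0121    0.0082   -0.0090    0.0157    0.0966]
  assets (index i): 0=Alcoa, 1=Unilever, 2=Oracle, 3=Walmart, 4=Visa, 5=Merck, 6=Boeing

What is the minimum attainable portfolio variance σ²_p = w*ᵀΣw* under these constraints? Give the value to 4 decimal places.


p=Σ⁻¹μ = [2.5929  1.8772  2.4958  2.7572  1.6989  1.2856  1.5646]
q=Σ⁻¹𝟙 = [46.5304  16.4968  14.2544  28.6960  17.0711  18.3008  14.3953]
a=μᵀp=1.599154  b=𝟙ᵀp=14.272123  c=𝟙ᵀq=155.744830  D=ac−b²=45.366439
λ₁=(c·0.151−b)/D = (155.744830·0.151−14.272123)/45.366439 = 0.203793
λ₂=(a−b·0.151)/D = (1.599154−14.272123·0.151)/45.366439 = -0.012254
w* = 0.203793·p + -0.012254·q:
  w_0 = 0.203793·2.5929 + -0.012254·46.5304 = -0.0418  (Alcoa)
  w_1 = 0.203793·1.8772 + -0.012254·16.4968 = 0.1804  (Unilever)
  w_2 = 0.203793·2.4958 + -0.012254·14.2544 = 0.3339  (Oracle)
  w_3 = 0.203793·2.7572 + -0.012254·28.6960 = 0.2102  (Walmart)
  w_4 = 0.203793·1.6989 + -0.012254·17.0711 = 0.1370  (Visa)
  w_5 = 0.203793·1.2856 + -0.012254·18.3008 = 0.0377  (Merck)
  w_6 = 0.203793·1.5646 + -0.012254·14.3953 = 0.1424  (Boeing)
Σw_i=1.0000  μᵀw=0.1510
σ²=wᵀΣw=λ₁·μ_p+λ₂ = 0.203793·0.151 + -0.012254 = 0.018518 ≈ 0.0185

0.0185


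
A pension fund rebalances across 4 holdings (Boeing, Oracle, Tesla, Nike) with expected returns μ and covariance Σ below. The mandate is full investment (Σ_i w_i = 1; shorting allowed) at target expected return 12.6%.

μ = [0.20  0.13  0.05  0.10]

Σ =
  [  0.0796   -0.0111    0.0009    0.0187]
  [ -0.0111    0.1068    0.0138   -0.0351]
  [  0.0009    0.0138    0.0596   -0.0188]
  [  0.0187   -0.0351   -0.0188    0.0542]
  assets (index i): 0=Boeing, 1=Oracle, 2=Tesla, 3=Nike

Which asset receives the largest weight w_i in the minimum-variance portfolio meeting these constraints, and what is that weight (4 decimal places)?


Nike (0.3470)

g=Σ⁻¹μ = [2.1067  2.2675  1.2329  3.0143]
h=Σ⁻¹𝟙 = [6.2758  19.0604  23.9178  36.9247]
a=μᵀg=1.079188  b=𝟙ᵀg=8.621372  c=𝟙ᵀh=86.178716  D=ac−b²=18.674982
λ₁=(c·0.126−b)/D = (86.178716·0.126−8.621372)/18.674982 = 0.119794
λ₂=(a−b·0.126)/D = (1.079188−8.621372·0.126)/18.674982 = -0.000380
w* = 0.119794·g + -0.000380·h:
  w_0 = 0.119794·2.1067 + -0.000380·6.2758 = 0.2500  (Boeing)
  w_1 = 0.119794·2.2675 + -0.000380·19.0604 = 0.2644  (Oracle)
  w_2 = 0.119794·1.2329 + -0.000380·23.9178 = 0.1386  (Tesla)
  w_3 = 0.119794·3.0143 + -0.000380·36.9247 = 0.3470  (Nike)
Σw_i=1.0000  μᵀw=0.1260
σ²=wᵀΣw=λ₁·μ_p+λ₂ = 0.119794·0.126 + -0.000380 = 0.014714 ≈ 0.0147


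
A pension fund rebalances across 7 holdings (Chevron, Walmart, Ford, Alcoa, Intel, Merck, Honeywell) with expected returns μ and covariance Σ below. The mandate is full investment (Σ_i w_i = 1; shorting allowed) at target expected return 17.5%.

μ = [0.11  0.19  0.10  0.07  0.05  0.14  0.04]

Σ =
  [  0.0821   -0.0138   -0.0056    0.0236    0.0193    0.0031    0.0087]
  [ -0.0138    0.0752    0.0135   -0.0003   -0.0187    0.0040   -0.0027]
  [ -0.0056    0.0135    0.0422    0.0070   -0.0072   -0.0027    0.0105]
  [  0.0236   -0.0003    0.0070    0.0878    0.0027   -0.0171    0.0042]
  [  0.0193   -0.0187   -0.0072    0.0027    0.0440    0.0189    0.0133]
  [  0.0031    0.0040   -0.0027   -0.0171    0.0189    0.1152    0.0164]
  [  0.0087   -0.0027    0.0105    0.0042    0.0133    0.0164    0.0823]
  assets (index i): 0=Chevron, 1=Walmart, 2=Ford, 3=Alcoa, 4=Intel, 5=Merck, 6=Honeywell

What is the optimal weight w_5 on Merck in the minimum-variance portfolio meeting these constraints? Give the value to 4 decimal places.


0.2181

g=Σ⁻¹μ = [1.4296  2.7827  2.0282  0.4107  1.6829  0.9576  -0.3163]
h=Σ⁻¹𝟙 = [7.5515  17.3435  21.9084  7.5772  26.8749  4.6091  3.4780]
a=μᵀg=1.123085  b=𝟙ᵀg=8.975308  c=𝟙ᵀh=89.342527  D=ac−b²=19.783148
λ₁=(c·0.175−b)/D = (89.342527·0.175−8.975308)/19.783148 = 0.336632
λ₂=(a−b·0.175)/D = (1.123085−8.975308·0.175)/19.783148 = -0.022625
w* = 0.336632·g + -0.022625·h:
  w_0 = 0.336632·1.4296 + -0.022625·7.5515 = 0.3104  (Chevron)
  w_1 = 0.336632·2.7827 + -0.022625·17.3435 = 0.5443  (Walmart)
  w_2 = 0.336632·2.0282 + -0.022625·21.9084 = 0.1871  (Ford)
  w_3 = 0.336632·0.4107 + -0.022625·7.5772 = -0.0332  (Alcoa)
  w_4 = 0.336632·1.6829 + -0.022625·26.8749 = -0.0415  (Intel)
  w_5 = 0.336632·0.9576 + -0.022625·4.6091 = 0.2181  (Merck)
  w_6 = 0.336632·-0.3163 + -0.022625·3.4780 = -0.1852  (Honeywell)
Σw_i=1.0000  μᵀw=0.1750
σ²=wᵀΣw=λ₁·μ_p+λ₂ = 0.336632·0.175 + -0.022625 = 0.036286 ≈ 0.0363


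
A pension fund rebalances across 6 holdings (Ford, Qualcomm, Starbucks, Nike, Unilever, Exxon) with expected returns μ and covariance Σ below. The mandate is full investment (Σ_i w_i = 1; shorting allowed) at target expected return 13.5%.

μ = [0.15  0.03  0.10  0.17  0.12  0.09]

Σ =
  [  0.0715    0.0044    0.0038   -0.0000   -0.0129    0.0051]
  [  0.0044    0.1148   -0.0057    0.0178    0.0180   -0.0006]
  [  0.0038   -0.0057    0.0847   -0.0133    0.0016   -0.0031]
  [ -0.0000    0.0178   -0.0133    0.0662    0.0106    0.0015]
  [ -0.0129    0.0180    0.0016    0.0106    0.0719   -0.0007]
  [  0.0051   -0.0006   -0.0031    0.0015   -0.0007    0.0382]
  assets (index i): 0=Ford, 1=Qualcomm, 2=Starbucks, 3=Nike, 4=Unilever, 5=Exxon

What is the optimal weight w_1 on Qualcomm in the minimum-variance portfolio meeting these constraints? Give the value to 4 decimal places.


-0.0451

x=Σ⁻¹μ = [2.2125  -0.4263  1.5134  2.6559  1.7680  2.1049]
y=Σ⁻¹𝟙 = [13.4565  4.8310  14.4160  14.0532  12.9669  25.3130]
a=μᵀx=1.323517  b=𝟙ᵀx=9.828246  c=𝟙ᵀy=85.036588  D=ac−b²=15.952993
λ₁=(c·0.135−b)/D = (85.036588·0.135−9.828246)/15.952993 = 0.103535
λ₂=(a−b·0.135)/D = (1.323517−9.828246·0.135)/15.952993 = -0.000207
w* = 0.103535·x + -0.000207·y:
  w_0 = 0.103535·2.2125 + -0.000207·13.4565 = 0.2263  (Ford)
  w_1 = 0.103535·-0.4263 + -0.000207·4.8310 = -0.0451  (Qualcomm)
  w_2 = 0.103535·1.5134 + -0.000207·14.4160 = 0.1537  (Starbucks)
  w_3 = 0.103535·2.6559 + -0.000207·14.0532 = 0.2721  (Nike)
  w_4 = 0.103535·1.7680 + -0.000207·12.9669 = 0.1804  (Unilever)
  w_5 = 0.103535·2.1049 + -0.000207·25.3130 = 0.2127  (Exxon)
Σw_i=1.0000  μᵀw=0.1350
σ²=wᵀΣw=λ₁·μ_p+λ₂ = 0.103535·0.135 + -0.000207 = 0.013771 ≈ 0.0138


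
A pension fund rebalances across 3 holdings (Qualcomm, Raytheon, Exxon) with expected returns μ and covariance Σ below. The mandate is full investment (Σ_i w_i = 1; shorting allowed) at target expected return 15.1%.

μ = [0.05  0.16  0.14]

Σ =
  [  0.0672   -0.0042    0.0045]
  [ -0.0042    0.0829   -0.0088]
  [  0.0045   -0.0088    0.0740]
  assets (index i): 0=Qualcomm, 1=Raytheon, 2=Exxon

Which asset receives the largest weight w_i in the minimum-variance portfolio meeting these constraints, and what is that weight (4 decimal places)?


Raytheon (0.5183)

g=Σ⁻¹μ = [0.7399  2.1912  2.1075]
h=Σ⁻¹𝟙 = [14.8181  14.3332  14.3169]
a=μᵀg=0.682638  b=𝟙ᵀg=5.038586  c=𝟙ᵀh=43.468193  D=ac−b²=4.285693
λ₁=(c·0.151−b)/D = (43.468193·0.151−5.038586)/4.285693 = 0.355861
λ₂=(a−b·0.151)/D = (0.682638−5.038586·0.151)/4.285693 = -0.018244
w* = 0.355861·g + -0.018244·h:
  w_0 = 0.355861·0.7399 + -0.018244·14.8181 = -0.0070  (Qualcomm)
  w_1 = 0.355861·2.1912 + -0.018244·14.3332 = 0.5183  (Raytheon)
  w_2 = 0.355861·2.1075 + -0.018244·14.3169 = 0.4888  (Exxon)
Σw_i=1.0000  μᵀw=0.1510
σ²=wᵀΣw=λ₁·μ_p+λ₂ = 0.355861·0.151 + -0.018244 = 0.035491 ≈ 0.0355


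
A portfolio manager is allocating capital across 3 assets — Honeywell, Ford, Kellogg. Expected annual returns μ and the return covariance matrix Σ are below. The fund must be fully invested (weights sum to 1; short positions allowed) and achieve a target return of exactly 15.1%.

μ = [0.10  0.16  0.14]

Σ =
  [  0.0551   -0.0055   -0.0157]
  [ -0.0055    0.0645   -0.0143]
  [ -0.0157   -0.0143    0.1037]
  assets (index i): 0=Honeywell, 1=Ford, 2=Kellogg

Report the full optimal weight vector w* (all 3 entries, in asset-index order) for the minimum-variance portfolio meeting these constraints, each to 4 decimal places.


x=Σ⁻¹μ = [2.7649  3.2065  2.2108]
y=Σ⁻¹𝟙 = [24.9286  21.2541  16.3482]
a=μᵀx=1.099051  b=𝟙ᵀx=8.182260  c=𝟙ᵀy=62.530870  D=ac−b²=1.775252
λ₁=(c·0.151−b)/D = (62.530870·0.151−8.182260)/1.775252 = 0.709703
λ₂=(a−b·0.151)/D = (1.099051−8.182260·0.151)/1.775252 = -0.076874
w* = 0.709703·x + -0.076874·y:
  w_0 = 0.709703·2.7649 + -0.076874·24.9286 = 0.0459  (Honeywell)
  w_1 = 0.709703·3.2065 + -0.076874·21.2541 = 0.6418  (Ford)
  w_2 = 0.709703·2.2108 + -0.076874·16.3482 = 0.3123  (Kellogg)
Σw_i=1.0000  μᵀw=0.1510
σ²=wᵀΣw=λ₁·μ_p+λ₂ = 0.709703·0.151 + -0.076874 = 0.030292 ≈ 0.0303

0.0459  0.6418  0.3123


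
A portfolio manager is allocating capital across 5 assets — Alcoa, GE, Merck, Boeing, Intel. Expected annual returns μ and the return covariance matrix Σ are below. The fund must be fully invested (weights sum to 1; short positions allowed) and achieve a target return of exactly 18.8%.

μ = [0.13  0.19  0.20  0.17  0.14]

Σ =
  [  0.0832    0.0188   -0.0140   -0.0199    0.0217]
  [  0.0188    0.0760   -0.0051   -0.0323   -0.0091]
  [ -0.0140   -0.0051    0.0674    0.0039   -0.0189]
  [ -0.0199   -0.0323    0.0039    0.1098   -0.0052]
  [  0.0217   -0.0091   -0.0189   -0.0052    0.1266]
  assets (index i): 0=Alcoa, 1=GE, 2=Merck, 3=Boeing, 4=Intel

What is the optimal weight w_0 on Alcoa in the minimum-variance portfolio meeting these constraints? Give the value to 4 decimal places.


u=Σ⁻¹μ = [1.5805  3.8251  3.9260  2.9065  1.8154]
v=Σ⁻¹𝟙 = [12.1871  20.1114  21.0160  17.0112  11.0917]
a=μᵀu=2.465682  b=𝟙ᵀu=14.053423  c=𝟙ᵀv=81.417361  D=ac−b²=3.250648
λ₁=(c·0.188−b)/D = (81.417361·0.188−14.053423)/3.250648 = 0.385474
λ₂=(a−b·0.188)/D = (2.465682−14.053423·0.188)/3.250648 = -0.054254
w* = 0.385474·u + -0.054254·v:
  w_0 = 0.385474·1.5805 + -0.054254·12.1871 = -0.0520  (Alcoa)
  w_1 = 0.385474·3.8251 + -0.054254·20.1114 = 0.3834  (GE)
  w_2 = 0.385474·3.9260 + -0.054254·21.0160 = 0.3732  (Merck)
  w_3 = 0.385474·2.9065 + -0.054254·17.0112 = 0.1974  (Boeing)
  w_4 = 0.385474·1.8154 + -0.054254·11.0917 = 0.0980  (Intel)
Σw_i=1.0000  μᵀw=0.1880
σ²=wᵀΣw=λ₁·μ_p+λ₂ = 0.385474·0.188 + -0.054254 = 0.018215 ≈ 0.0182

-0.0520


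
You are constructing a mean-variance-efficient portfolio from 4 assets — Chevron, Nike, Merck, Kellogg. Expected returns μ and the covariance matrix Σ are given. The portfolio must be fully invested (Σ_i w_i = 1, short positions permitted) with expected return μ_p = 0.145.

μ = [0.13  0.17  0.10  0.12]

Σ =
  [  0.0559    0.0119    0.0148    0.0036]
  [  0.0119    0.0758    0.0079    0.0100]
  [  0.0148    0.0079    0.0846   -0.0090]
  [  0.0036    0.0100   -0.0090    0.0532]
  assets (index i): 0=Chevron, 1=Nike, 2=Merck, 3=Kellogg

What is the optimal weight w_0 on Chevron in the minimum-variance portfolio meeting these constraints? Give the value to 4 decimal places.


0.2762

g=Σ⁻¹μ = [1.5947  1.6274  0.9644  2.0050]
h=Σ⁻¹𝟙 = [12.1702  7.7198  10.9247  18.3705]
a=μᵀg=0.820999  b=𝟙ᵀg=6.191431  c=𝟙ᵀh=49.185251  D=ac−b²=2.047249
λ₁=(c·0.145−b)/D = (49.185251·0.145−6.191431)/2.047249 = 0.459363
λ₂=(a−b·0.145)/D = (0.820999−6.191431·0.145)/2.047249 = -0.037493
w* = 0.459363·g + -0.037493·h:
  w_0 = 0.459363·1.5947 + -0.037493·12.1702 = 0.2762  (Chevron)
  w_1 = 0.459363·1.6274 + -0.037493·7.7198 = 0.4581  (Nike)
  w_2 = 0.459363·0.9644 + -0.037493·10.9247 = 0.0334  (Merck)
  w_3 = 0.459363·2.0050 + -0.037493·18.3705 = 0.2322  (Kellogg)
Σw_i=1.0000  μᵀw=0.1450
σ²=wᵀΣw=λ₁·μ_p+λ₂ = 0.459363·0.145 + -0.037493 = 0.029114 ≈ 0.0291


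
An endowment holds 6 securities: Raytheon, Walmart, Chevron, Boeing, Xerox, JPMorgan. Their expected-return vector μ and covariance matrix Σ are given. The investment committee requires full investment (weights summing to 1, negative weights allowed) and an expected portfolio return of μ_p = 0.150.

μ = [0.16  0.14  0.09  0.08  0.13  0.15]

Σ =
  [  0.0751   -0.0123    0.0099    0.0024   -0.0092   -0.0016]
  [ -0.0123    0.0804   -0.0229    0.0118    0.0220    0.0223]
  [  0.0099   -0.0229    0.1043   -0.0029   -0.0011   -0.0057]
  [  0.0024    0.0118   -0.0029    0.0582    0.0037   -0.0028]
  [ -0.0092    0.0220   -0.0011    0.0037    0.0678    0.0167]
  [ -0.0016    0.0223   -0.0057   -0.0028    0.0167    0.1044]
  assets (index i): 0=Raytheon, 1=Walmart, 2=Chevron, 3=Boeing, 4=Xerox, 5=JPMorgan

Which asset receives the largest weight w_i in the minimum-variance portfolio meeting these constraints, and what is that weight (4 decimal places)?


Raytheon (0.4269)

x=Σ⁻¹μ = [2.4191  1.6108  1.0825  0.9575  1.4461  0.9833]
y=Σ⁻¹𝟙 = [14.6093  10.9564  11.4946  14.5615  10.9093  6.7352]
a=μᵀx=1.122079  b=𝟙ᵀx=8.499322  c=𝟙ᵀy=69.266417  D=ac−b²=5.483893
λ₁=(c·0.150−b)/D = (69.266417·0.150−8.499322)/5.483893 = 0.344763
λ₂=(a−b·0.150)/D = (1.122079−8.499322·0.150)/5.483893 = -0.027867
w* = 0.344763·x + -0.027867·y:
  w_0 = 0.344763·2.4191 + -0.027867·14.6093 = 0.4269  (Raytheon)
  w_1 = 0.344763·1.6108 + -0.027867·10.9564 = 0.2500  (Walmart)
  w_2 = 0.344763·1.0825 + -0.027867·11.4946 = 0.0529  (Chevron)
  w_3 = 0.344763·0.9575 + -0.027867·14.5615 = -0.0757  (Boeing)
  w_4 = 0.344763·1.4461 + -0.027867·10.9093 = 0.1946  (Xerox)
  w_5 = 0.344763·0.9833 + -0.027867·6.7352 = 0.1513  (JPMorgan)
Σw_i=1.0000  μᵀw=0.1500
σ²=wᵀΣw=λ₁·μ_p+λ₂ = 0.344763·0.150 + -0.027867 = 0.023847 ≈ 0.0238


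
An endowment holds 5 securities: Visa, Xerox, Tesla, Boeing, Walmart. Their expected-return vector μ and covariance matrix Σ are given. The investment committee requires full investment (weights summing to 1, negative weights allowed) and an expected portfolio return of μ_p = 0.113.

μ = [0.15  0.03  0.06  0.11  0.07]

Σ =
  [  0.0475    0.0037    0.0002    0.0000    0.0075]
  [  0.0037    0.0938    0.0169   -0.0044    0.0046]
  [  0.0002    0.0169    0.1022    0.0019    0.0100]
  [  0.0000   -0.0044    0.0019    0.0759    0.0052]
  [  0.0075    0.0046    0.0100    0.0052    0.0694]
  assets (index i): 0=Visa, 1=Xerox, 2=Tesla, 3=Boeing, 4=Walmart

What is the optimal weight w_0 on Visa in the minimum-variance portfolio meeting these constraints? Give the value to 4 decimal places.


g=Σ⁻¹μ = [3.0662  0.1543  0.4812  1.4125  0.4919]
h=Σ⁻¹𝟙 = [18.7908  8.7612  7.1004  12.8331  9.8131]
a=μᵀg=0.683232  b=𝟙ᵀg=5.606045  c=𝟙ᵀh=57.298678  D=ac−b²=7.720552
λ₁=(c·0.113−b)/D = (57.298678·0.113−5.606045)/7.720552 = 0.112519
λ₂=(a−b·0.113)/D = (0.683232−5.606045·0.113)/7.720552 = 0.006444
w* = 0.112519·g + 0.006444·h:
  w_0 = 0.112519·3.0662 + 0.006444·18.7908 = 0.4661  (Visa)
  w_1 = 0.112519·0.1543 + 0.006444·8.7612 = 0.0738  (Xerox)
  w_2 = 0.112519·0.4812 + 0.006444·7.1004 = 0.0999  (Tesla)
  w_3 = 0.112519·1.4125 + 0.006444·12.8331 = 0.2416  (Boeing)
  w_4 = 0.112519·0.4919 + 0.006444·9.8131 = 0.1186  (Walmart)
Σw_i=1.0000  μᵀw=0.1130
σ²=wᵀΣw=λ₁·μ_p+λ₂ = 0.112519·0.113 + 0.006444 = 0.019158 ≈ 0.0192

0.4661


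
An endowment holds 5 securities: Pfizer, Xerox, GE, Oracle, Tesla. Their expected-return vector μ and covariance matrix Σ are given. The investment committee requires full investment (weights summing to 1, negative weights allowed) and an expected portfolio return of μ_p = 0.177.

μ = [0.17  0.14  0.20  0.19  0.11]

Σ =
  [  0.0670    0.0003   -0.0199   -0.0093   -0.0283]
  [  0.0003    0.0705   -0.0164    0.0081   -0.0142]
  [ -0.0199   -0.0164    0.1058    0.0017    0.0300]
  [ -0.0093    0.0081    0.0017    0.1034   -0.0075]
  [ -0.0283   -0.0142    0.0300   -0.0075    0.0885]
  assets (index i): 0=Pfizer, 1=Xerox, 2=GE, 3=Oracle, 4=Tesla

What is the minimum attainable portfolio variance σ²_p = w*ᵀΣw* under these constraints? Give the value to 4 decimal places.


0.0163

g=Σ⁻¹μ = [4.6185  2.7924  2.4410  2.1772  2.5249]
h=Σ⁻¹𝟙 = [28.7429  19.5939  11.8506  12.0234  20.6363]
a=μᵀg=2.355689  b=𝟙ᵀg=14.554024  c=𝟙ᵀh=92.847267  D=ac−b²=6.899668
λ₁=(c·0.177−b)/D = (92.847267·0.177−14.554024)/6.899668 = 0.272469
λ₂=(a−b·0.177)/D = (2.355689−14.554024·0.177)/6.899668 = -0.031940
w* = 0.272469·g + -0.031940·h:
  w_0 = 0.272469·4.6185 + -0.031940·28.7429 = 0.3404  (Pfizer)
  w_1 = 0.272469·2.7924 + -0.031940·19.5939 = 0.1350  (Xerox)
  w_2 = 0.272469·2.4410 + -0.031940·11.8506 = 0.2866  (GE)
  w_3 = 0.272469·2.1772 + -0.031940·12.0234 = 0.2092  (Oracle)
  w_4 = 0.272469·2.5249 + -0.031940·20.6363 = 0.0288  (Tesla)
Σw_i=1.0000  μᵀw=0.1770
σ²=wᵀΣw=λ₁·μ_p+λ₂ = 0.272469·0.177 + -0.031940 = 0.016287 ≈ 0.0163


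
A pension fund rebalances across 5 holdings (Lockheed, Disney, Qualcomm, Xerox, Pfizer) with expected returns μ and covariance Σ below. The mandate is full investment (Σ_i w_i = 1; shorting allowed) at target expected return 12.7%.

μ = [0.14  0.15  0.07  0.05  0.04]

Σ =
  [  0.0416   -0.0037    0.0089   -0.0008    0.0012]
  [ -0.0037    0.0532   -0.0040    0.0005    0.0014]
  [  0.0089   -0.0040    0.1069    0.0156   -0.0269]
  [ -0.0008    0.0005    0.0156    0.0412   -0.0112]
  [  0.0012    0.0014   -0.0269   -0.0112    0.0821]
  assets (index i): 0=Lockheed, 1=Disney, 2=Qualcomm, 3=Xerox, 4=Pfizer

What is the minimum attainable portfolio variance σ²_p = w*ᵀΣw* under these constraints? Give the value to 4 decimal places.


0.0151

u=Σ⁻¹μ = [3.5419  3.0707  0.4693  1.2601  0.7087]
v=Σ⁻¹𝟙 = [23.9459  20.4107  8.8394  26.0156  17.9275]
a=μᵀu=1.080669  b=𝟙ᵀu=9.050671  c=𝟙ᵀv=97.139098  D=ac−b²=23.060564
λ₁=(c·0.127−b)/D = (97.139098·0.127−9.050671)/23.060564 = 0.142494
λ₂=(a−b·0.127)/D = (1.080669−9.050671·0.127)/23.060564 = -0.002982
w* = 0.142494·u + -0.002982·v:
  w_0 = 0.142494·3.5419 + -0.002982·23.9459 = 0.4333  (Lockheed)
  w_1 = 0.142494·3.0707 + -0.002982·20.4107 = 0.3767  (Disney)
  w_2 = 0.142494·0.4693 + -0.002982·8.8394 = 0.0405  (Qualcomm)
  w_3 = 0.142494·1.2601 + -0.002982·26.0156 = 0.1020  (Xerox)
  w_4 = 0.142494·0.7087 + -0.002982·17.9275 = 0.0475  (Pfizer)
Σw_i=1.0000  μᵀw=0.1270
σ²=wᵀΣw=λ₁·μ_p+λ₂ = 0.142494·0.127 + -0.002982 = 0.015115 ≈ 0.0151
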